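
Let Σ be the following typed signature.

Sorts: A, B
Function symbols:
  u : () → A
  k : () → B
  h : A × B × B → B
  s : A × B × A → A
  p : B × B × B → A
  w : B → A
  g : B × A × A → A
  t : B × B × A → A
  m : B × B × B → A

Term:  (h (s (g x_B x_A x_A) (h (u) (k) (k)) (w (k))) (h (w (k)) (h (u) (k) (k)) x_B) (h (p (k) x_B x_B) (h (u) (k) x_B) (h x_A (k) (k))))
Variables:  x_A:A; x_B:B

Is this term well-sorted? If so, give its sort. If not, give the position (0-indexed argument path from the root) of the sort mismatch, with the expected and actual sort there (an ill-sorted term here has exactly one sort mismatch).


well-sorted; sort = B

      x_B : B
      x_A : A
      x_A : A
    (g x_B x_A x_A) : A
      (u) : A
      (k) : B
      (k) : B
    (h (u) (k) (k)) : B
      (k) : B
    (w (k)) : A
  (s (g x_B x_A x_A) (h (u) (k) (k)) (w (k))) : A
      (k) : B
    (w (k)) : A
      (u) : A
      (k) : B
      (k) : B
    (h (u) (k) (k)) : B
    x_B : B
  (h (w (k)) (h (u) (k) (k)) x_B) : B
      (k) : B
      x_B : B
      x_B : B
    (p (k) x_B x_B) : A
      (u) : A
      (k) : B
      x_B : B
    (h (u) (k) x_B) : B
      x_A : A
      (k) : B
      (k) : B
    (h x_A (k) (k)) : B
  (h (p (k) x_B x_B) (h (u) (k) x_B) (h x_A (k) (k))) : B
(h (s (g x_B x_A x_A) (h (u) (k) (k)) (w (k))) (h (w (k)) (h (u) (k) (k)) x_B) (h (p (k) x_B x_B) (h (u) (k) x_B) (h x_A (k) (k)))) : B


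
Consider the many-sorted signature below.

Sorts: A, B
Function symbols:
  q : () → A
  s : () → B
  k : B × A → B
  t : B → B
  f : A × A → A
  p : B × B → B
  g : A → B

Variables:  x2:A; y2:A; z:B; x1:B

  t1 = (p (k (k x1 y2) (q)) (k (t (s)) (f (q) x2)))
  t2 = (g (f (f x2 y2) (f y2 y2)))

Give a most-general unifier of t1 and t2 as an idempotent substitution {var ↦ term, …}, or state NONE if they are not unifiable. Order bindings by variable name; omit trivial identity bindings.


head clash or occurs-check failure — not unifiable

NONE (not unifiable)


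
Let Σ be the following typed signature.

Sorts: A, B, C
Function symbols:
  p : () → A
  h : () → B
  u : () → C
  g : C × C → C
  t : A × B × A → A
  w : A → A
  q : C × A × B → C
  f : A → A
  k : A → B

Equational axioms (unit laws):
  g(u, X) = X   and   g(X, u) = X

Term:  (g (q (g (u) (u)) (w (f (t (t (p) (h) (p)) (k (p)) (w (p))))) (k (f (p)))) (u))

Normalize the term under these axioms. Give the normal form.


normal form = (q (u) (w (f (t (t (p) (h) (p)) (k (p)) (w (p))))) (k (f (p))))

1. (g (q (g (u) (u)) (w (f (t (t (p) (h) (p)) (k (p)) (w (p))))) (k (f (p)))) (u))  →  (q (g (u) (u)) (w (f (t (t (p) (h) (p)) (k (p)) (w (p))))) (k (f (p))))
2. (q (g (u) (u)) (w (f (t (t (p) (h) (p)) (k (p)) (w (p))))) (k (f (p))))  →  (q (u) (w (f (t (t (p) (h) (p)) (k (p)) (w (p))))) (k (f (p))))


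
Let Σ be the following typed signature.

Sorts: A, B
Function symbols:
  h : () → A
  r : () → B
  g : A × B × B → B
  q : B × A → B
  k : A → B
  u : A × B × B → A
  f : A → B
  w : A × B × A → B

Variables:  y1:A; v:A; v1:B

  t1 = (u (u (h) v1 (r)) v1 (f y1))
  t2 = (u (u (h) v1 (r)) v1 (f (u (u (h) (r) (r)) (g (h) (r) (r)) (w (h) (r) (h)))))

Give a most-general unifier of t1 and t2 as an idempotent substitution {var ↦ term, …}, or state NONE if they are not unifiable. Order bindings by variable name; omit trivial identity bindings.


{y1 ↦ (u (u (h) (r) (r)) (g (h) (r) (r)) (w (h) (r) (h)))}


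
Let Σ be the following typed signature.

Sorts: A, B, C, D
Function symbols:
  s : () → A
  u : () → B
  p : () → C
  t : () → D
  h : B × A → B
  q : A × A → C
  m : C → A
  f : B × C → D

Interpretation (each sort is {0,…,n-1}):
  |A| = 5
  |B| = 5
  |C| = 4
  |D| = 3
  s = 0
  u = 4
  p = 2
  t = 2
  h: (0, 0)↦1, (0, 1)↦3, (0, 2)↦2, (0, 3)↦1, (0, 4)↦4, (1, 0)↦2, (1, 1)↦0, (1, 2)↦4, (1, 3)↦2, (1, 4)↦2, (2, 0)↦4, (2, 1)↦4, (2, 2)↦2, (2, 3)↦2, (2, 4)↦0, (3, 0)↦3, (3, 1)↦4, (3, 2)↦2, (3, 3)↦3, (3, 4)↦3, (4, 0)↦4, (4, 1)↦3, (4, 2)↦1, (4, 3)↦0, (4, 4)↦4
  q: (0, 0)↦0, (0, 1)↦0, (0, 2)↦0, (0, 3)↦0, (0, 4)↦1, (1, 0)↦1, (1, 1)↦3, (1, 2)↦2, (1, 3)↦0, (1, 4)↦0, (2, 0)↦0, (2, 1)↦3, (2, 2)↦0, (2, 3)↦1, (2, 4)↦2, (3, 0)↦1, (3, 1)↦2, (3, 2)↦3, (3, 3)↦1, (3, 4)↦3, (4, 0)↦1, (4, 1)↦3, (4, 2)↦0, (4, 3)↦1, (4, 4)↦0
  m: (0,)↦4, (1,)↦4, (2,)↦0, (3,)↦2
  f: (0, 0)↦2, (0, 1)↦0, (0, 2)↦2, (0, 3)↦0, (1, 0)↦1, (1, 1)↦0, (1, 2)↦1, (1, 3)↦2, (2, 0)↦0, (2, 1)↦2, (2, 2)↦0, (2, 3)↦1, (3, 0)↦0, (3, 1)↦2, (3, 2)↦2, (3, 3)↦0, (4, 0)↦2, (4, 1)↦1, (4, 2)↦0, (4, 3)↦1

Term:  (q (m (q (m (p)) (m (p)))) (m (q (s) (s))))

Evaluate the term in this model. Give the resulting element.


  p = 2
  (m (p)) = m(2,) = 0
  p = 2
  (m (p)) = m(2,) = 0
  (q (m (p)) (m (p))) = q(0, 0) = 0
  (m (q (m (p)) (m (p)))) = m(0,) = 4
  s = 0
  s = 0
  (q (s) (s)) = q(0, 0) = 0
  (m (q (s) (s))) = m(0,) = 4
  (q (m (q (m (p)) (m (p)))) (m (q (s) (s)))) = q(4, 4) = 0

value = 0


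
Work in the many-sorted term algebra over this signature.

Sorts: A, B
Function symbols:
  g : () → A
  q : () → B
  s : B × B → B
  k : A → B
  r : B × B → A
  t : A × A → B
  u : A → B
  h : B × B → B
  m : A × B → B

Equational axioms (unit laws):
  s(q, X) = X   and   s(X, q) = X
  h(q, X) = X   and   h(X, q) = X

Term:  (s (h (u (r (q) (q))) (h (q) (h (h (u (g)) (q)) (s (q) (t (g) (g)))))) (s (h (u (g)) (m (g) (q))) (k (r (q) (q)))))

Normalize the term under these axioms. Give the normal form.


normal form = (s (h (u (r (q) (q))) (h (u (g)) (t (g) (g)))) (s (h (u (g)) (m (g) (q))) (k (r (q) (q)))))

1. (s (h (u (r (q) (q))) (h (q) (h (h (u (g)) (q)) (s (q) (t (g) (g)))))) (s (h (u (g)) (m (g) (q))) (k (r (q) (q)))))  →  (s (h (u (r (q) (q))) (h (h (u (g)) (q)) (s (q) (t (g) (g))))) (s (h (u (g)) (m (g) (q))) (k (r (q) (q)))))
2. (s (h (u (r (q) (q))) (h (h (u (g)) (q)) (s (q) (t (g) (g))))) (s (h (u (g)) (m (g) (q))) (k (r (q) (q)))))  →  (s (h (u (r (q) (q))) (h (u (g)) (s (q) (t (g) (g))))) (s (h (u (g)) (m (g) (q))) (k (r (q) (q)))))
3. (s (h (u (r (q) (q))) (h (u (g)) (s (q) (t (g) (g))))) (s (h (u (g)) (m (g) (q))) (k (r (q) (q)))))  →  (s (h (u (r (q) (q))) (h (u (g)) (t (g) (g)))) (s (h (u (g)) (m (g) (q))) (k (r (q) (q)))))


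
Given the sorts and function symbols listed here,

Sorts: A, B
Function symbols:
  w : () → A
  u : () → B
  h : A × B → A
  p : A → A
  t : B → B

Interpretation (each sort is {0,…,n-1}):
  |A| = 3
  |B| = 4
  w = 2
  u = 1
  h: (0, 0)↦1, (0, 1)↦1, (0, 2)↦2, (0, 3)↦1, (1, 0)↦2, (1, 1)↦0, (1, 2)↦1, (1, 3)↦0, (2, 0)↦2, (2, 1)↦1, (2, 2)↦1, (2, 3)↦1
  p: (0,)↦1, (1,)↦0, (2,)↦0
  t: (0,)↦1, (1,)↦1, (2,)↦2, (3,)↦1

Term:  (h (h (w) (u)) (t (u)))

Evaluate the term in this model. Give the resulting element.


value = 0

  w = 2
  u = 1
  (h (w) (u)) = h(2, 1) = 1
  u = 1
  (t (u)) = t(1,) = 1
  (h (h (w) (u)) (t (u))) = h(1, 1) = 0


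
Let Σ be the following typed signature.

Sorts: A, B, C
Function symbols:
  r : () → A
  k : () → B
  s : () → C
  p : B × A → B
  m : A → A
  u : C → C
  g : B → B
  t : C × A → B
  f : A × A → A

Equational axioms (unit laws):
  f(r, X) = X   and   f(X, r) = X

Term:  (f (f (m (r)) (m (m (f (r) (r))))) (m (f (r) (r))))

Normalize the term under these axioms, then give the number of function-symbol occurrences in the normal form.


1. (f (f (m (r)) (m (m (f (r) (r))))) (m (f (r) (r))))  →  (f (f (m (r)) (m (m (r)))) (m (f (r) (r))))
2. (f (f (m (r)) (m (m (r)))) (m (f (r) (r))))  →  (f (f (m (r)) (m (m (r)))) (m (r)))
normal form: (f (f (m (r)) (m (m (r)))) (m (r)))

size = 9


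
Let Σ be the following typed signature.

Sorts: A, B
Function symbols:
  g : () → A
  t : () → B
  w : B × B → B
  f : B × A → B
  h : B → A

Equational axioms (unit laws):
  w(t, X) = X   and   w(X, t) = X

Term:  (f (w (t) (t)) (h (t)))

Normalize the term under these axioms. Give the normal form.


1. (f (w (t) (t)) (h (t)))  →  (f (t) (h (t)))

normal form = (f (t) (h (t)))


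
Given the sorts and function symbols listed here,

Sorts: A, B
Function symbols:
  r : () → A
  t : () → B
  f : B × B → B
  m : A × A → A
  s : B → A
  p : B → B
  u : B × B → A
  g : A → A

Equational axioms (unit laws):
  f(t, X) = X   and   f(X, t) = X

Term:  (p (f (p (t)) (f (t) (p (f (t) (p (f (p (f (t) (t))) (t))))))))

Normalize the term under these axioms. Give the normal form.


normal form = (p (f (p (t)) (p (p (p (t))))))

1. (p (f (p (t)) (f (t) (p (f (t) (p (f (p (f (t) (t))) (t))))))))  →  (p (f (p (t)) (p (f (t) (p (f (p (f (t) (t))) (t)))))))
2. (p (f (p (t)) (p (f (t) (p (f (p (f (t) (t))) (t)))))))  →  (p (f (p (t)) (p (p (f (p (f (t) (t))) (t))))))
3. (p (f (p (t)) (p (p (f (p (f (t) (t))) (t))))))  →  (p (f (p (t)) (p (p (p (f (t) (t)))))))
4. (p (f (p (t)) (p (p (p (f (t) (t)))))))  →  (p (f (p (t)) (p (p (p (t))))))


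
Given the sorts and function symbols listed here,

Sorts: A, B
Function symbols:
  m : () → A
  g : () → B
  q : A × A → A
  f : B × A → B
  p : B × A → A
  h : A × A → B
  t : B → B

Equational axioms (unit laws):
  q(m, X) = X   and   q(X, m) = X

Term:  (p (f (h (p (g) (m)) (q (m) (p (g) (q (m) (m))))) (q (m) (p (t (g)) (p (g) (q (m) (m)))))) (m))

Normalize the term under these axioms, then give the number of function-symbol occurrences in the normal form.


1. (p (f (h (p (g) (m)) (q (m) (p (g) (q (m) (m))))) (q (m) (p (t (g)) (p (g) (q (m) (m)))))) (m))  →  (p (f (h (p (g) (m)) (p (g) (q (m) (m)))) (q (m) (p (t (g)) (p (g) (q (m) (m)))))) (m))
2. (p (f (h (p (g) (m)) (p (g) (q (m) (m)))) (q (m) (p (t (g)) (p (g) (q (m) (m)))))) (m))  →  (p (f (h (p (g) (m)) (p (g) (m))) (q (m) (p (t (g)) (p (g) (q (m) (m)))))) (m))
3. (p (f (h (p (g) (m)) (p (g) (m))) (q (m) (p (t (g)) (p (g) (q (m) (m)))))) (m))  →  (p (f (h (p (g) (m)) (p (g) (m))) (p (t (g)) (p (g) (q (m) (m))))) (m))
4. (p (f (h (p (g) (m)) (p (g) (m))) (p (t (g)) (p (g) (q (m) (m))))) (m))  →  (p (f (h (p (g) (m)) (p (g) (m))) (p (t (g)) (p (g) (m)))) (m))
normal form: (p (f (h (p (g) (m)) (p (g) (m))) (p (t (g)) (p (g) (m)))) (m))

size = 16


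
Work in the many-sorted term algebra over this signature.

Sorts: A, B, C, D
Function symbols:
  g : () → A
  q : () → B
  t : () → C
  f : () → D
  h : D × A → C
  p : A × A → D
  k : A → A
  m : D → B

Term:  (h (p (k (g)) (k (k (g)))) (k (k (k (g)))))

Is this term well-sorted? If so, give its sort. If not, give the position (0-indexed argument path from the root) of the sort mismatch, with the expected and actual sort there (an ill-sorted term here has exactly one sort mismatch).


      (g) : A
    (k (g)) : A
        (g) : A
      (k (g)) : A
    (k (k (g))) : A
  (p (k (g)) (k (k (g)))) : D
        (g) : A
      (k (g)) : A
    (k (k (g))) : A
  (k (k (k (g)))) : A
(h (p (k (g)) (k (k (g)))) (k (k (k (g))))) : C

well-sorted; sort = C


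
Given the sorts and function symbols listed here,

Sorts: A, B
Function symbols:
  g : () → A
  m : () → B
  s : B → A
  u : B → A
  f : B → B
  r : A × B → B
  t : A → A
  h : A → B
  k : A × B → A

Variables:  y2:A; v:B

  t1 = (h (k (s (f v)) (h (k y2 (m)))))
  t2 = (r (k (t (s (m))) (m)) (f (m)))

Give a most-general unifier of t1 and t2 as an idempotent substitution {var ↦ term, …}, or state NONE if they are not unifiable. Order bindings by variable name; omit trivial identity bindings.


NONE (not unifiable)

head clash or occurs-check failure — not unifiable


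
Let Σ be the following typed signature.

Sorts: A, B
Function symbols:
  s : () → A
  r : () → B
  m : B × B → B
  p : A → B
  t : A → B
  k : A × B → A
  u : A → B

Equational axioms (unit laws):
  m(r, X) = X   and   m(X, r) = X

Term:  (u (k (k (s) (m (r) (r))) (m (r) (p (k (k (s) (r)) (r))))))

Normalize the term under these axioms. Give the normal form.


normal form = (u (k (k (s) (r)) (p (k (k (s) (r)) (r)))))

1. (u (k (k (s) (m (r) (r))) (m (r) (p (k (k (s) (r)) (r))))))  →  (u (k (k (s) (r)) (m (r) (p (k (k (s) (r)) (r))))))
2. (u (k (k (s) (r)) (m (r) (p (k (k (s) (r)) (r))))))  →  (u (k (k (s) (r)) (p (k (k (s) (r)) (r)))))


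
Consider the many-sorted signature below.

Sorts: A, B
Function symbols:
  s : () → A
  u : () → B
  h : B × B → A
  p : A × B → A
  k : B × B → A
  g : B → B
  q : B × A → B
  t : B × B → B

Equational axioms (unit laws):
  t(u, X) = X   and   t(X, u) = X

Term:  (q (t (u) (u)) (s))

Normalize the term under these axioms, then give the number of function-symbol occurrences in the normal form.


1. (q (t (u) (u)) (s))  →  (q (u) (s))
normal form: (q (u) (s))

size = 3


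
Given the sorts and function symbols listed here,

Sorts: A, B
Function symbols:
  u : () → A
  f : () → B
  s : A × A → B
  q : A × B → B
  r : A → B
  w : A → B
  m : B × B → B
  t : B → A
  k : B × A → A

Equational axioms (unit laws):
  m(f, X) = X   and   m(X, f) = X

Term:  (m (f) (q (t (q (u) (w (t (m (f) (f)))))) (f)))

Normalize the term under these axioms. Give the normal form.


normal form = (q (t (q (u) (w (t (f))))) (f))

1. (m (f) (q (t (q (u) (w (t (m (f) (f)))))) (f)))  →  (q (t (q (u) (w (t (m (f) (f)))))) (f))
2. (q (t (q (u) (w (t (m (f) (f)))))) (f))  →  (q (t (q (u) (w (t (f))))) (f))


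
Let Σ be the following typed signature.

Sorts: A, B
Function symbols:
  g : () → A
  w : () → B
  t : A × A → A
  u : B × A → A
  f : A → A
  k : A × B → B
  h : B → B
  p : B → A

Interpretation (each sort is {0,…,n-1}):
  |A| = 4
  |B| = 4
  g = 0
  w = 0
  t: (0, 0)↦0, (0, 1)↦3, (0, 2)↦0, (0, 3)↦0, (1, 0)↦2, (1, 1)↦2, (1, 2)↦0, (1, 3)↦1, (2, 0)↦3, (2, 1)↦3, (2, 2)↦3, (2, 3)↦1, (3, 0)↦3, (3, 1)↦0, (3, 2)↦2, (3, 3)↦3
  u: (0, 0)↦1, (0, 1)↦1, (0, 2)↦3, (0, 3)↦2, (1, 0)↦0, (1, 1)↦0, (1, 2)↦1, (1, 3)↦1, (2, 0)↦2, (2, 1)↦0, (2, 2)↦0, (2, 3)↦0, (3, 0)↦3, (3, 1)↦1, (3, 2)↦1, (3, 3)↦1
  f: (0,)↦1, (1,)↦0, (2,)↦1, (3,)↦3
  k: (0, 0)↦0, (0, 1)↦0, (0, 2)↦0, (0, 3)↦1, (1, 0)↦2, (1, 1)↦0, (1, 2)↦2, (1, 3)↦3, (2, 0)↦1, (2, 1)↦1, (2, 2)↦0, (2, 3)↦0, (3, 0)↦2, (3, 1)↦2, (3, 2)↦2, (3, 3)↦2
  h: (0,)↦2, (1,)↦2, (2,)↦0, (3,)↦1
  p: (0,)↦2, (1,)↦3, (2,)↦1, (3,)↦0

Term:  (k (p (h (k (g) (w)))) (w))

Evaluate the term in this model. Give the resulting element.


  g = 0
  w = 0
  (k (g) (w)) = k(0, 0) = 0
  (h (k (g) (w))) = h(0,) = 2
  (p (h (k (g) (w)))) = p(2,) = 1
  w = 0
  (k (p (h (k (g) (w)))) (w)) = k(1, 0) = 2

value = 2


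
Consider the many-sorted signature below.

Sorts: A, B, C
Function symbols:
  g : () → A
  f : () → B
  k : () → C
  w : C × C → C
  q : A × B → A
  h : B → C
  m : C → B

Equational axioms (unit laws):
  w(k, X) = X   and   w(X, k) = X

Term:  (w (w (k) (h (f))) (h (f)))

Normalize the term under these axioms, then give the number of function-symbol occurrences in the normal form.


1. (w (w (k) (h (f))) (h (f)))  →  (w (h (f)) (h (f)))
normal form: (w (h (f)) (h (f)))

size = 5


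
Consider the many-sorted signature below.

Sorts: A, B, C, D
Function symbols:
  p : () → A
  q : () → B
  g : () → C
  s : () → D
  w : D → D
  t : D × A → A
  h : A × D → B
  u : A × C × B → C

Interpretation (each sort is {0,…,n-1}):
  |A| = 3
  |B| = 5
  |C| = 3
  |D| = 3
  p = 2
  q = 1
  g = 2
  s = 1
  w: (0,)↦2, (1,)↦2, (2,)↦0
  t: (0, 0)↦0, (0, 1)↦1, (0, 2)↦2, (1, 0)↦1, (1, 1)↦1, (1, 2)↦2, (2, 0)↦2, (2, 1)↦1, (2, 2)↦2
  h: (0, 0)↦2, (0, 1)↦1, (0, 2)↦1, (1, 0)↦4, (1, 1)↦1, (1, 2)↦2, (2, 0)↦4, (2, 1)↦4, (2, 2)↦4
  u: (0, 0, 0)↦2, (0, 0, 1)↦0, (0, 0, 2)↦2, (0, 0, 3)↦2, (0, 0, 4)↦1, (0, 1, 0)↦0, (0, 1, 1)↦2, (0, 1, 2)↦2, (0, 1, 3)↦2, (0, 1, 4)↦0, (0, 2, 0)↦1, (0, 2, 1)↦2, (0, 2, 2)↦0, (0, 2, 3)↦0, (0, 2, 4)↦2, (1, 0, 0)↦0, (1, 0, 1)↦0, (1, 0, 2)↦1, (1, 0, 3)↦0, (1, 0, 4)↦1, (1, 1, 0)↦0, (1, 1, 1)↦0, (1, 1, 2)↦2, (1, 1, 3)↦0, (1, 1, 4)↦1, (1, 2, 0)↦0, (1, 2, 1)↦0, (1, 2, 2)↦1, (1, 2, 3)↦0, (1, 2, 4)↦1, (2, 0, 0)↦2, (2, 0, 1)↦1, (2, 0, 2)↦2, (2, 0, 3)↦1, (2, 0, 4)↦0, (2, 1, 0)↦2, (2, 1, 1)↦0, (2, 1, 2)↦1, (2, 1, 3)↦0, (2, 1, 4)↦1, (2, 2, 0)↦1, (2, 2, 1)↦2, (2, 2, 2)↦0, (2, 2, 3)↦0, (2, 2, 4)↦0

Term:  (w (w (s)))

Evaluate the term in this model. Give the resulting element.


  s = 1
  (w (s)) = w(1,) = 2
  (w (w (s))) = w(2,) = 0

value = 0


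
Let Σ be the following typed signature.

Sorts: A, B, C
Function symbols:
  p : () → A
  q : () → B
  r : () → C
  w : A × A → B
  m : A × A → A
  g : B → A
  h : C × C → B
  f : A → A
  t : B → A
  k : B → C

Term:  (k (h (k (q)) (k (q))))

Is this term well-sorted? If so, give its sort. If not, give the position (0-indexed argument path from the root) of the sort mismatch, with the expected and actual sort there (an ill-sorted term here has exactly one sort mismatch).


well-sorted; sort = C

      (q) : B
    (k (q)) : C
      (q) : B
    (k (q)) : C
  (h (k (q)) (k (q))) : B
(k (h (k (q)) (k (q)))) : C


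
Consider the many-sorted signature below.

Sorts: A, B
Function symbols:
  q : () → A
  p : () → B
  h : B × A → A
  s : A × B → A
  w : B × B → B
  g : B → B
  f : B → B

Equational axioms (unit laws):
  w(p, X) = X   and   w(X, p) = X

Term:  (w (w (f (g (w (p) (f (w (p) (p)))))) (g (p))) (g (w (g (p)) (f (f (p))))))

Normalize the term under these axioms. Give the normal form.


1. (w (w (f (g (w (p) (f (w (p) (p)))))) (g (p))) (g (w (g (p)) (f (f (p))))))  →  (w (w (f (g (f (w (p) (p))))) (g (p))) (g (w (g (p)) (f (f (p))))))
2. (w (w (f (g (f (w (p) (p))))) (g (p))) (g (w (g (p)) (f (f (p))))))  →  (w (w (f (g (f (p)))) (g (p))) (g (w (g (p)) (f (f (p))))))

normal form = (w (w (f (g (f (p)))) (g (p))) (g (w (g (p)) (f (f (p))))))


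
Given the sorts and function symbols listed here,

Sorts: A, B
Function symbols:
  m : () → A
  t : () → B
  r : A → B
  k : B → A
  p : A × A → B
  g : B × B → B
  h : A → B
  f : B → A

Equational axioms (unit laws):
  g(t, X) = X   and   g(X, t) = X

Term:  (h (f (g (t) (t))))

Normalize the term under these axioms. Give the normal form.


1. (h (f (g (t) (t))))  →  (h (f (t)))

normal form = (h (f (t)))


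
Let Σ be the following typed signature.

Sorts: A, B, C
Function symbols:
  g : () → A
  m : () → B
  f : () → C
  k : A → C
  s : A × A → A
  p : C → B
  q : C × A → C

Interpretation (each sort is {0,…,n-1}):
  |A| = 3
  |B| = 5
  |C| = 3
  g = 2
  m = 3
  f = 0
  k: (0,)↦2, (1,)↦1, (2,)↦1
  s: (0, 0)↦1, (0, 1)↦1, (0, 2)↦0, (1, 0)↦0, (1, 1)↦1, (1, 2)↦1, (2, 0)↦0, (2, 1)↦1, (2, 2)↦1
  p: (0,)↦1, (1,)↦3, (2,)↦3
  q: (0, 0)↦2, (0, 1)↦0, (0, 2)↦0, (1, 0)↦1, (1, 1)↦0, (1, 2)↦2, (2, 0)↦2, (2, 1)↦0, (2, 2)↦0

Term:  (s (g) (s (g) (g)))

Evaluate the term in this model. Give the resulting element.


  g = 2
  g = 2
  g = 2
  (s (g) (g)) = s(2, 2) = 1
  (s (g) (s (g) (g))) = s(2, 1) = 1

value = 1


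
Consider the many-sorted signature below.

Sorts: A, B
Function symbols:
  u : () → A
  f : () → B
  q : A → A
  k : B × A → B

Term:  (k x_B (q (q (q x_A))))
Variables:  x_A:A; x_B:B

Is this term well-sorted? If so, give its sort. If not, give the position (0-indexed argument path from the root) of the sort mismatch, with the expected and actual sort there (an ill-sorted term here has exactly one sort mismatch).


well-sorted; sort = B

  x_B : B
        x_A : A
      (q x_A) : A
    (q (q x_A)) : A
  (q (q (q x_A))) : A
(k x_B (q (q (q x_A)))) : B


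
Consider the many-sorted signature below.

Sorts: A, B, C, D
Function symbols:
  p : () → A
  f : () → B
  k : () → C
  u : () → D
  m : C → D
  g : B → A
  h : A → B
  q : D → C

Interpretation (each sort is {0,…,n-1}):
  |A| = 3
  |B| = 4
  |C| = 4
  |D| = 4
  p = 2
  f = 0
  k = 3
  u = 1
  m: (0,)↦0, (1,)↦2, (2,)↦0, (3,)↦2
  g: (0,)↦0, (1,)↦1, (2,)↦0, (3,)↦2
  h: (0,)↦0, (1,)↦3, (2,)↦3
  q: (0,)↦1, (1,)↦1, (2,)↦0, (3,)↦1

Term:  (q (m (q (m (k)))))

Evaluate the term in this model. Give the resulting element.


value = 1

  k = 3
  (m (k)) = m(3,) = 2
  (q (m (k))) = q(2,) = 0
  (m (q (m (k)))) = m(0,) = 0
  (q (m (q (m (k))))) = q(0,) = 1


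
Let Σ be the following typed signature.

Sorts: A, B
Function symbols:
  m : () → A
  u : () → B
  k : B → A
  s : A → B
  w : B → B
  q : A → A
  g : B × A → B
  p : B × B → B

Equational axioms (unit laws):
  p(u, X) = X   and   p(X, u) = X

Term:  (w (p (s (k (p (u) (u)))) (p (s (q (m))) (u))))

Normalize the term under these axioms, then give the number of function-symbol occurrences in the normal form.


size = 8

1. (w (p (s (k (p (u) (u)))) (p (s (q (m))) (u))))  →  (w (p (s (k (u))) (p (s (q (m))) (u))))
2. (w (p (s (k (u))) (p (s (q (m))) (u))))  →  (w (p (s (k (u))) (s (q (m)))))
normal form: (w (p (s (k (u))) (s (q (m)))))


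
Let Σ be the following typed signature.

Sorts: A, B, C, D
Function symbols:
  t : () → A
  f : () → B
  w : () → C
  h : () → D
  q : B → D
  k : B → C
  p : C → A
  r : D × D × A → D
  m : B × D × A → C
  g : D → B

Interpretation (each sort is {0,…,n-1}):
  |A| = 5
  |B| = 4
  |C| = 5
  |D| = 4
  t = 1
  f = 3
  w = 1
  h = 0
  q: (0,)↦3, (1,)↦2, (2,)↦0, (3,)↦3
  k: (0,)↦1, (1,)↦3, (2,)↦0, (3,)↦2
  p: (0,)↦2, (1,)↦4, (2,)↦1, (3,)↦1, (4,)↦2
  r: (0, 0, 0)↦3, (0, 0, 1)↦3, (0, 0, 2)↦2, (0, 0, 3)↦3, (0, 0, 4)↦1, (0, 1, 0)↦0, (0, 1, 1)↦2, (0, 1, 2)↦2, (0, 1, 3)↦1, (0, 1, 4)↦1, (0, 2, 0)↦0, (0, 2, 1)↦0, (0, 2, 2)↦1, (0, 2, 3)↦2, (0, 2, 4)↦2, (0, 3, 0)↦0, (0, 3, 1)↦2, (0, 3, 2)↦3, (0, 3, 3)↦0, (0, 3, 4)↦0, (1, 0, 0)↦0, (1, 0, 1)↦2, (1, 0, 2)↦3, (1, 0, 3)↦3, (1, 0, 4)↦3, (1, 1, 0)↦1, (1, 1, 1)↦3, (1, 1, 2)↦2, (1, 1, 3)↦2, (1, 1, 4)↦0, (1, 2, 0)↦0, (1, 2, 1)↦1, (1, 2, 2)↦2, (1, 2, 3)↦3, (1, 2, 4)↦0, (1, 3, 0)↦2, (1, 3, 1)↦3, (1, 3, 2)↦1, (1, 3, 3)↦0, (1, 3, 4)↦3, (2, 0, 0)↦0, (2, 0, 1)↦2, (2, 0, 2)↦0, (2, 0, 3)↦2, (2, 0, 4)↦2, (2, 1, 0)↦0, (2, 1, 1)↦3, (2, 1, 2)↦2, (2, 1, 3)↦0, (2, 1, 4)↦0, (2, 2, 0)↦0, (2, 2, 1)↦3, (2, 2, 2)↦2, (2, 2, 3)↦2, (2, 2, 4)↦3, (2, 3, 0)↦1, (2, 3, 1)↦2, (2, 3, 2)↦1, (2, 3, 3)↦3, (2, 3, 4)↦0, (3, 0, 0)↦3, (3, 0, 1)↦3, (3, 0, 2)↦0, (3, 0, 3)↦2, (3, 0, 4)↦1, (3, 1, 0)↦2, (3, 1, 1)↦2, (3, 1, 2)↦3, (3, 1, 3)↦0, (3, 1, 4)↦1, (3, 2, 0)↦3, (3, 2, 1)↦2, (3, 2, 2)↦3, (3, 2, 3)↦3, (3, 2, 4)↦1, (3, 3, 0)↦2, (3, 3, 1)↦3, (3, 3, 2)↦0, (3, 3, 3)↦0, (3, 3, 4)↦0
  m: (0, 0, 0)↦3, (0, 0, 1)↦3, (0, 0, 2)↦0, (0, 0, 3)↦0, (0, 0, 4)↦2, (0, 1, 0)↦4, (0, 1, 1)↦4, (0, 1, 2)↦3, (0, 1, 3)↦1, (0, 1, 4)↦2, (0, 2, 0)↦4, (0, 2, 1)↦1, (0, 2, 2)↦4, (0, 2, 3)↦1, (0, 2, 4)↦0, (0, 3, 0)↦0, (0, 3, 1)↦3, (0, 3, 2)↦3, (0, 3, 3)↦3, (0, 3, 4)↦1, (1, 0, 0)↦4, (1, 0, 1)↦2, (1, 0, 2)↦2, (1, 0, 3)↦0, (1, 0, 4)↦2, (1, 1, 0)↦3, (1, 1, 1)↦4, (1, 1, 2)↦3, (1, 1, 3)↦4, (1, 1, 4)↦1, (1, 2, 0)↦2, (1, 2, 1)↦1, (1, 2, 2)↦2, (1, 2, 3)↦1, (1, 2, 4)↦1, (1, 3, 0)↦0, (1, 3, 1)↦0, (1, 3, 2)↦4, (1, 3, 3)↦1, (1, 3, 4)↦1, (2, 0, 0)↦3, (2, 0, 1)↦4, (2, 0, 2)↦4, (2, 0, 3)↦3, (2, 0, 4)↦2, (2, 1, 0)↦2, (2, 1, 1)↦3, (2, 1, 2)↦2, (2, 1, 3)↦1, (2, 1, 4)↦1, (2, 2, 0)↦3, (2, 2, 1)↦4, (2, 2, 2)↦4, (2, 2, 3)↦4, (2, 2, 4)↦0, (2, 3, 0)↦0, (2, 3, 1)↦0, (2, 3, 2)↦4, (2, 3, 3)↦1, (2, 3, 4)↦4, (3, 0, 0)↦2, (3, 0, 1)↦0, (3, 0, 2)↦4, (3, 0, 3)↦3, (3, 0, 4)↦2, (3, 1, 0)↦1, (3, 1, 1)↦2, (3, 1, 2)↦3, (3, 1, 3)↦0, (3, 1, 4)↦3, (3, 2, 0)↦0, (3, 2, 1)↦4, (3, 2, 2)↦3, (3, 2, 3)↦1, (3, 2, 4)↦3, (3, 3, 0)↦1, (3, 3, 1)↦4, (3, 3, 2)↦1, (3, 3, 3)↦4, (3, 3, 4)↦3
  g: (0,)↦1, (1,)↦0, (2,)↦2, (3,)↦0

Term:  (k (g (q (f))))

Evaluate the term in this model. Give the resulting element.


  f = 3
  (q (f)) = q(3,) = 3
  (g (q (f))) = g(3,) = 0
  (k (g (q (f)))) = k(0,) = 1

value = 1


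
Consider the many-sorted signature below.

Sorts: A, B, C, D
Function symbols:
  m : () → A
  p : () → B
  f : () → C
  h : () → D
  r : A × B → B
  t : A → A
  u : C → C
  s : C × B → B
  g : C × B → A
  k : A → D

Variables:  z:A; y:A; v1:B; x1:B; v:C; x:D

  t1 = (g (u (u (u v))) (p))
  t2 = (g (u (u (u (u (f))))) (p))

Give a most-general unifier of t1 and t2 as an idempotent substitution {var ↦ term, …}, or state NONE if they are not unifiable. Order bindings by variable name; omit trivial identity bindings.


{v ↦ (u (f))}


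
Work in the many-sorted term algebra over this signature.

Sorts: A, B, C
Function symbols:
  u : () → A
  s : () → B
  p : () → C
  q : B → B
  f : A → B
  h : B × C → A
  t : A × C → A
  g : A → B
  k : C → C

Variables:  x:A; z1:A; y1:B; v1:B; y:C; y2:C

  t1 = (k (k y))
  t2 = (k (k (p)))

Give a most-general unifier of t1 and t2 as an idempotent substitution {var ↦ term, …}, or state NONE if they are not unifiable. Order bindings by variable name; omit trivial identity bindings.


{y ↦ (p)}


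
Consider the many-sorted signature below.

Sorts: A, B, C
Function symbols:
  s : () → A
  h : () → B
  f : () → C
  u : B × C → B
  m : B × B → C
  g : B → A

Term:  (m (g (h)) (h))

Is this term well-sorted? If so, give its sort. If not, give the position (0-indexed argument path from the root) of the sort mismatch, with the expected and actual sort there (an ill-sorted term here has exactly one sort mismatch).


    (h) : B
  (g (h)) : A
  (h) : B
(m (g (h)) (h)) : ✗ arg 0 at [0] has sort A, expected B

ill-sorted at position [0]: expected B, got A


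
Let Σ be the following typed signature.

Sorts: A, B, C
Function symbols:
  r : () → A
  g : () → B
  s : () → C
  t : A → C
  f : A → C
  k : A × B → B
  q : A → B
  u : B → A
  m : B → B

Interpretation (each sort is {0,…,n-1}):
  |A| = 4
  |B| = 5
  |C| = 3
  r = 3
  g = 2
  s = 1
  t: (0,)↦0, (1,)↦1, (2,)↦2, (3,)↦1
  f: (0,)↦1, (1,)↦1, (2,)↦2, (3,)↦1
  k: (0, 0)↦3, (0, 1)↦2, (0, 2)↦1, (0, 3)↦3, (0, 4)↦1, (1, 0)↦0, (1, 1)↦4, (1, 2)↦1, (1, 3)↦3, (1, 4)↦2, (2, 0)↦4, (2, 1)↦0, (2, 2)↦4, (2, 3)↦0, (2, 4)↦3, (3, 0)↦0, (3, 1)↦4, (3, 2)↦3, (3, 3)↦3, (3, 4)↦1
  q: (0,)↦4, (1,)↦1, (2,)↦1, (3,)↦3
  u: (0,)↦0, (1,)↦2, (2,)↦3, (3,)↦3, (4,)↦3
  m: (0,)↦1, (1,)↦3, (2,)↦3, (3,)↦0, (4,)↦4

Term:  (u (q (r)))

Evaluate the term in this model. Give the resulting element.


value = 3

  r = 3
  (q (r)) = q(3,) = 3
  (u (q (r))) = u(3,) = 3


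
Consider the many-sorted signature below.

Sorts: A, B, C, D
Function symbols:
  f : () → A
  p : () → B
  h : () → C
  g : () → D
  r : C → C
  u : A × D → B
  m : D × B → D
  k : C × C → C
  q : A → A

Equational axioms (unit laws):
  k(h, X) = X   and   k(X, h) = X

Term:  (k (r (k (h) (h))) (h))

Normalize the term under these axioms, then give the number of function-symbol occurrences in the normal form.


1. (k (r (k (h) (h))) (h))  →  (r (k (h) (h)))
2. (r (k (h) (h)))  →  (r (h))
normal form: (r (h))

size = 2


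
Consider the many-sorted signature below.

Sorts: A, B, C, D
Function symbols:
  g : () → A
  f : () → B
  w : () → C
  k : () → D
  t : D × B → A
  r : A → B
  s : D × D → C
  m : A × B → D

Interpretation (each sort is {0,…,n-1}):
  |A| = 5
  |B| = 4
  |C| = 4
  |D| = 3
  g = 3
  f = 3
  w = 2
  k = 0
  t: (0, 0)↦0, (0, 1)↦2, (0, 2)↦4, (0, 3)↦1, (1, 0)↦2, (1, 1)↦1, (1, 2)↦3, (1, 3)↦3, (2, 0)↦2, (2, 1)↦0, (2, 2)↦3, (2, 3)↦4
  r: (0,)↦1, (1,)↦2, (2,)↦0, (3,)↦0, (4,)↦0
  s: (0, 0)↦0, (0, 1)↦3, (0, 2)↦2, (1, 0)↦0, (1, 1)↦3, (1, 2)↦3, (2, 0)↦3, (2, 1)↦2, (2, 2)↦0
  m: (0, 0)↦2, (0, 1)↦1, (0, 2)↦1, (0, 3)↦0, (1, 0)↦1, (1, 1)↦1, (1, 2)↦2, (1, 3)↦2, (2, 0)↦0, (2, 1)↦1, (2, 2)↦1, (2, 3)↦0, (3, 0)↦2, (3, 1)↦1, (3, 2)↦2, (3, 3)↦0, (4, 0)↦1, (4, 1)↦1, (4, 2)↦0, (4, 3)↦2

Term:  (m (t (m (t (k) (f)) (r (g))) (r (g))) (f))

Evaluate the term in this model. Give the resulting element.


value = 0

  k = 0
  f = 3
  (t (k) (f)) = t(0, 3) = 1
  g = 3
  (r (g)) = r(3,) = 0
  (m (t (k) (f)) (r (g))) = m(1, 0) = 1
  g = 3
  (r (g)) = r(3,) = 0
  (t (m (t (k) (f)) (r (g))) (r (g))) = t(1, 0) = 2
  f = 3
  (m (t (m (t (k) (f)) (r (g))) (r (g))) (f)) = m(2, 3) = 0


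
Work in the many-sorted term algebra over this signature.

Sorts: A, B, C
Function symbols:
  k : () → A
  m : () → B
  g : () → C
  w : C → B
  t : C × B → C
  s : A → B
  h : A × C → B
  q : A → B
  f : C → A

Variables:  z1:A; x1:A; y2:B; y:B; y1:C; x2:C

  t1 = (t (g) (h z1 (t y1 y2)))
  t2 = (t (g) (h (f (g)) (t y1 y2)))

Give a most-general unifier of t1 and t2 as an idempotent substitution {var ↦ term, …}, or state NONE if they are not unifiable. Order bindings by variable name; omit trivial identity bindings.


{z1 ↦ (f (g))}


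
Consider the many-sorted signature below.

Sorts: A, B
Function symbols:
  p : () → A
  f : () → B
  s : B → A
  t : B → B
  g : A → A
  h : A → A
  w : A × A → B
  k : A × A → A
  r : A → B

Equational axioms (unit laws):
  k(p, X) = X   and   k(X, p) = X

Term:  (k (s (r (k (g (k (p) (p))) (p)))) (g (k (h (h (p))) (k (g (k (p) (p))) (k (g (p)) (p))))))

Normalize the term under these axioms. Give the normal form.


normal form = (k (s (r (g (p)))) (g (k (h (h (p))) (k (g (p)) (g (p))))))

1. (k (s (r (k (g (k (p) (p))) (p)))) (g (k (h (h (p))) (k (g (k (p) (p))) (k (g (p)) (p))))))  →  (k (s (r (g (k (p) (p))))) (g (k (h (h (p))) (k (g (k (p) (p))) (k (g (p)) (p))))))
2. (k (s (r (g (k (p) (p))))) (g (k (h (h (p))) (k (g (k (p) (p))) (k (g (p)) (p))))))  →  (k (s (r (g (p)))) (g (k (h (h (p))) (k (g (k (p) (p))) (k (g (p)) (p))))))
3. (k (s (r (g (p)))) (g (k (h (h (p))) (k (g (k (p) (p))) (k (g (p)) (p))))))  →  (k (s (r (g (p)))) (g (k (h (h (p))) (k (g (p)) (k (g (p)) (p))))))
4. (k (s (r (g (p)))) (g (k (h (h (p))) (k (g (p)) (k (g (p)) (p))))))  →  (k (s (r (g (p)))) (g (k (h (h (p))) (k (g (p)) (g (p))))))


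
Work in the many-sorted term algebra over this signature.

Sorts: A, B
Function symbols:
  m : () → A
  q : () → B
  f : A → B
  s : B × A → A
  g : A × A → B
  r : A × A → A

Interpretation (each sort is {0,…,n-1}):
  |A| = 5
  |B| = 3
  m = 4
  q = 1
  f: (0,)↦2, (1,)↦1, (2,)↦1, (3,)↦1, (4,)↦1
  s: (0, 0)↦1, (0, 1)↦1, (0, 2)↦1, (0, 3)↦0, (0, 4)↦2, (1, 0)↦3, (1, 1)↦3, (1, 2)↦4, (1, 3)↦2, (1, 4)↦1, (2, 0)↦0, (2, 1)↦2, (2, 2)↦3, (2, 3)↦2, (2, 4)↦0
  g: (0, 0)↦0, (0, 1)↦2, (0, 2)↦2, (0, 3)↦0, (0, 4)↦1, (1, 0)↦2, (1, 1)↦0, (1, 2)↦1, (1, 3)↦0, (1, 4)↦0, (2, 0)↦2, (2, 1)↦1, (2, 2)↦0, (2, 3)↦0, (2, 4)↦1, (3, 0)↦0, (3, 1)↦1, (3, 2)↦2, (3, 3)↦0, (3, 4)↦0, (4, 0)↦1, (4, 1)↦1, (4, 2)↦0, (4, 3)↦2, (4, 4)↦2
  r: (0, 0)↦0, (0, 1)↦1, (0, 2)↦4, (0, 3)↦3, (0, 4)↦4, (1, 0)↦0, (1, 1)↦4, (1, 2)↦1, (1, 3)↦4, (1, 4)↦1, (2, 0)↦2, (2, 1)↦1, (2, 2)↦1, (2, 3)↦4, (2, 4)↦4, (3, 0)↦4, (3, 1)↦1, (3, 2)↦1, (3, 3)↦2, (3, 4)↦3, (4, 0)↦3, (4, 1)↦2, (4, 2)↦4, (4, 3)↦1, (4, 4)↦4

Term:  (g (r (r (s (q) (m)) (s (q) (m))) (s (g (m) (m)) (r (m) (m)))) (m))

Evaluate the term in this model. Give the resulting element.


  q = 1
  m = 4
  (s (q) (m)) = s(1, 4) = 1
  q = 1
  m = 4
  (s (q) (m)) = s(1, 4) = 1
  (r (s (q) (m)) (s (q) (m))) = r(1, 1) = 4
  m = 4
  m = 4
  (g (m) (m)) = g(4, 4) = 2
  m = 4
  m = 4
  (r (m) (m)) = r(4, 4) = 4
  (s (g (m) (m)) (r (m) (m))) = s(2, 4) = 0
  (r (r (s (q) (m)) (s (q) (m))) (s (g (m) (m)) (r (m) (m)))) = r(4, 0) = 3
  m = 4
  (g (r (r (s (q) (m)) (s (q) (m))) (s (g (m) (m)) (r (m) (m)))) (m)) = g(3, 4) = 0

value = 0


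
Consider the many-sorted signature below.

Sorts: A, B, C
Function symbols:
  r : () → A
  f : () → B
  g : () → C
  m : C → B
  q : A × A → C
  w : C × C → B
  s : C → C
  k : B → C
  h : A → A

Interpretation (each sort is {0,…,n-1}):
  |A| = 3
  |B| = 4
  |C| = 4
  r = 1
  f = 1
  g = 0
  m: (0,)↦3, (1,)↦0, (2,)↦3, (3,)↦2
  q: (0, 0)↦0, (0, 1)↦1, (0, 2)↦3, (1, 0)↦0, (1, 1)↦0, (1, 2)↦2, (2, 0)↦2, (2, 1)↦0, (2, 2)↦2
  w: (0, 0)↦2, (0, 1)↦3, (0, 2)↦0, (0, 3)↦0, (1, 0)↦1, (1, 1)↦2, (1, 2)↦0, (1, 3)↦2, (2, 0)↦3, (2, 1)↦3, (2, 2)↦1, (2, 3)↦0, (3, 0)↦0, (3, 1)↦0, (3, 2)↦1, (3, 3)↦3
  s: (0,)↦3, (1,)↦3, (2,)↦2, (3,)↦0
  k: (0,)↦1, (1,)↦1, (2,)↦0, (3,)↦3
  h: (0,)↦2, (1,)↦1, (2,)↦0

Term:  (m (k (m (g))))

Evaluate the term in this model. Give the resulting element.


value = 2

  g = 0
  (m (g)) = m(0,) = 3
  (k (m (g))) = k(3,) = 3
  (m (k (m (g)))) = m(3,) = 2


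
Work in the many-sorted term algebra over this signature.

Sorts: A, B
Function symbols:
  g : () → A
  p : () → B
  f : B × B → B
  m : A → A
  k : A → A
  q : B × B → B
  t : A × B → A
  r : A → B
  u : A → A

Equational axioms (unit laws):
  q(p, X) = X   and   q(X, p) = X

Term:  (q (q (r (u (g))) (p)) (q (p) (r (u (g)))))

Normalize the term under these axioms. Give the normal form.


normal form = (q (r (u (g))) (r (u (g))))

1. (q (q (r (u (g))) (p)) (q (p) (r (u (g)))))  →  (q (r (u (g))) (q (p) (r (u (g)))))
2. (q (r (u (g))) (q (p) (r (u (g)))))  →  (q (r (u (g))) (r (u (g))))


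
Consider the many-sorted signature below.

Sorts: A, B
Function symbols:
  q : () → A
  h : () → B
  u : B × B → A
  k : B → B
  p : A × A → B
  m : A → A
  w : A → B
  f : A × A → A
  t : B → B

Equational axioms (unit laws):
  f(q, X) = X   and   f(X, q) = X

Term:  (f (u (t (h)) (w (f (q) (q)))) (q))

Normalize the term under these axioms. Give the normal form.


1. (f (u (t (h)) (w (f (q) (q)))) (q))  →  (u (t (h)) (w (f (q) (q))))
2. (u (t (h)) (w (f (q) (q))))  →  (u (t (h)) (w (q)))

normal form = (u (t (h)) (w (q)))


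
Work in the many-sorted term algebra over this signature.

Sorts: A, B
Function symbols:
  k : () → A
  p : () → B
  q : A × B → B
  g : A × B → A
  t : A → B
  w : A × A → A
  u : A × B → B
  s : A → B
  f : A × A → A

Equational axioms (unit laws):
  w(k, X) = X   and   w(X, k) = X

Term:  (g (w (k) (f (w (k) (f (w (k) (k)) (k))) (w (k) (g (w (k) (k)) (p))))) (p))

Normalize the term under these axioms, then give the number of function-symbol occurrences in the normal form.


1. (g (w (k) (f (w (k) (f (w (k) (k)) (k))) (w (k) (g (w (k) (k)) (p))))) (p))  →  (g (f (w (k) (f (w (k) (k)) (k))) (w (k) (g (w (k) (k)) (p)))) (p))
2. (g (f (w (k) (f (w (k) (k)) (k))) (w (k) (g (w (k) (k)) (p)))) (p))  →  (g (f (f (w (k) (k)) (k)) (w (k) (g (w (k) (k)) (p)))) (p))
3. (g (f (f (w (k) (k)) (k)) (w (k) (g (w (k) (k)) (p)))) (p))  →  (g (f (f (k) (k)) (w (k) (g (w (k) (k)) (p)))) (p))
4. (g (f (f (k) (k)) (w (k) (g (w (k) (k)) (p)))) (p))  →  (g (f (f (k) (k)) (g (w (k) (k)) (p))) (p))
5. (g (f (f (k) (k)) (g (w (k) (k)) (p))) (p))  →  (g (f (f (k) (k)) (g (k) (p))) (p))
normal form: (g (f (f (k) (k)) (g (k) (p))) (p))

size = 9


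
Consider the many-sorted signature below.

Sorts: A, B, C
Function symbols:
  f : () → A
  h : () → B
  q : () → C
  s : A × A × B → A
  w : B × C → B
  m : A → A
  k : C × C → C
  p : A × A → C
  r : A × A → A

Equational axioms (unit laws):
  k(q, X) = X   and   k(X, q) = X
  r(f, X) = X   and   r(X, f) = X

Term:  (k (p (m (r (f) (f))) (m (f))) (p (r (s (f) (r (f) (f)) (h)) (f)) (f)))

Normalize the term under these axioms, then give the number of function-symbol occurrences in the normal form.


size = 12

1. (k (p (m (r (f) (f))) (m (f))) (p (r (s (f) (r (f) (f)) (h)) (f)) (f)))  →  (k (p (m (f)) (m (f))) (p (r (s (f) (r (f) (f)) (h)) (f)) (f)))
2. (k (p (m (f)) (m (f))) (p (r (s (f) (r (f) (f)) (h)) (f)) (f)))  →  (k (p (m (f)) (m (f))) (p (s (f) (r (f) (f)) (h)) (f)))
3. (k (p (m (f)) (m (f))) (p (s (f) (r (f) (f)) (h)) (f)))  →  (k (p (m (f)) (m (f))) (p (s (f) (f) (h)) (f)))
normal form: (k (p (m (f)) (m (f))) (p (s (f) (f) (h)) (f)))


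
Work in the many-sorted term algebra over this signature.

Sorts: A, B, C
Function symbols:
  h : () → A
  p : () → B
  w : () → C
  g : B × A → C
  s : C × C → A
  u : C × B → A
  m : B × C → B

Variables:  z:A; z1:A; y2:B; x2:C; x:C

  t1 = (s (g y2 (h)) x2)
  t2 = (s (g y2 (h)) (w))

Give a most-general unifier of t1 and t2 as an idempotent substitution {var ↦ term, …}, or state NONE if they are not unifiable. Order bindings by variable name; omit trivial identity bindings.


{x2 ↦ (w)}


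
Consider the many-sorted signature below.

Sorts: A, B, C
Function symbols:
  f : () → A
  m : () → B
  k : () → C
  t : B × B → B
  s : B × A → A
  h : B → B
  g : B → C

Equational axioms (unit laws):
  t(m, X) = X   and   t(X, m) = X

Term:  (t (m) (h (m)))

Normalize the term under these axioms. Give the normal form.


normal form = (h (m))

1. (t (m) (h (m)))  →  (h (m))


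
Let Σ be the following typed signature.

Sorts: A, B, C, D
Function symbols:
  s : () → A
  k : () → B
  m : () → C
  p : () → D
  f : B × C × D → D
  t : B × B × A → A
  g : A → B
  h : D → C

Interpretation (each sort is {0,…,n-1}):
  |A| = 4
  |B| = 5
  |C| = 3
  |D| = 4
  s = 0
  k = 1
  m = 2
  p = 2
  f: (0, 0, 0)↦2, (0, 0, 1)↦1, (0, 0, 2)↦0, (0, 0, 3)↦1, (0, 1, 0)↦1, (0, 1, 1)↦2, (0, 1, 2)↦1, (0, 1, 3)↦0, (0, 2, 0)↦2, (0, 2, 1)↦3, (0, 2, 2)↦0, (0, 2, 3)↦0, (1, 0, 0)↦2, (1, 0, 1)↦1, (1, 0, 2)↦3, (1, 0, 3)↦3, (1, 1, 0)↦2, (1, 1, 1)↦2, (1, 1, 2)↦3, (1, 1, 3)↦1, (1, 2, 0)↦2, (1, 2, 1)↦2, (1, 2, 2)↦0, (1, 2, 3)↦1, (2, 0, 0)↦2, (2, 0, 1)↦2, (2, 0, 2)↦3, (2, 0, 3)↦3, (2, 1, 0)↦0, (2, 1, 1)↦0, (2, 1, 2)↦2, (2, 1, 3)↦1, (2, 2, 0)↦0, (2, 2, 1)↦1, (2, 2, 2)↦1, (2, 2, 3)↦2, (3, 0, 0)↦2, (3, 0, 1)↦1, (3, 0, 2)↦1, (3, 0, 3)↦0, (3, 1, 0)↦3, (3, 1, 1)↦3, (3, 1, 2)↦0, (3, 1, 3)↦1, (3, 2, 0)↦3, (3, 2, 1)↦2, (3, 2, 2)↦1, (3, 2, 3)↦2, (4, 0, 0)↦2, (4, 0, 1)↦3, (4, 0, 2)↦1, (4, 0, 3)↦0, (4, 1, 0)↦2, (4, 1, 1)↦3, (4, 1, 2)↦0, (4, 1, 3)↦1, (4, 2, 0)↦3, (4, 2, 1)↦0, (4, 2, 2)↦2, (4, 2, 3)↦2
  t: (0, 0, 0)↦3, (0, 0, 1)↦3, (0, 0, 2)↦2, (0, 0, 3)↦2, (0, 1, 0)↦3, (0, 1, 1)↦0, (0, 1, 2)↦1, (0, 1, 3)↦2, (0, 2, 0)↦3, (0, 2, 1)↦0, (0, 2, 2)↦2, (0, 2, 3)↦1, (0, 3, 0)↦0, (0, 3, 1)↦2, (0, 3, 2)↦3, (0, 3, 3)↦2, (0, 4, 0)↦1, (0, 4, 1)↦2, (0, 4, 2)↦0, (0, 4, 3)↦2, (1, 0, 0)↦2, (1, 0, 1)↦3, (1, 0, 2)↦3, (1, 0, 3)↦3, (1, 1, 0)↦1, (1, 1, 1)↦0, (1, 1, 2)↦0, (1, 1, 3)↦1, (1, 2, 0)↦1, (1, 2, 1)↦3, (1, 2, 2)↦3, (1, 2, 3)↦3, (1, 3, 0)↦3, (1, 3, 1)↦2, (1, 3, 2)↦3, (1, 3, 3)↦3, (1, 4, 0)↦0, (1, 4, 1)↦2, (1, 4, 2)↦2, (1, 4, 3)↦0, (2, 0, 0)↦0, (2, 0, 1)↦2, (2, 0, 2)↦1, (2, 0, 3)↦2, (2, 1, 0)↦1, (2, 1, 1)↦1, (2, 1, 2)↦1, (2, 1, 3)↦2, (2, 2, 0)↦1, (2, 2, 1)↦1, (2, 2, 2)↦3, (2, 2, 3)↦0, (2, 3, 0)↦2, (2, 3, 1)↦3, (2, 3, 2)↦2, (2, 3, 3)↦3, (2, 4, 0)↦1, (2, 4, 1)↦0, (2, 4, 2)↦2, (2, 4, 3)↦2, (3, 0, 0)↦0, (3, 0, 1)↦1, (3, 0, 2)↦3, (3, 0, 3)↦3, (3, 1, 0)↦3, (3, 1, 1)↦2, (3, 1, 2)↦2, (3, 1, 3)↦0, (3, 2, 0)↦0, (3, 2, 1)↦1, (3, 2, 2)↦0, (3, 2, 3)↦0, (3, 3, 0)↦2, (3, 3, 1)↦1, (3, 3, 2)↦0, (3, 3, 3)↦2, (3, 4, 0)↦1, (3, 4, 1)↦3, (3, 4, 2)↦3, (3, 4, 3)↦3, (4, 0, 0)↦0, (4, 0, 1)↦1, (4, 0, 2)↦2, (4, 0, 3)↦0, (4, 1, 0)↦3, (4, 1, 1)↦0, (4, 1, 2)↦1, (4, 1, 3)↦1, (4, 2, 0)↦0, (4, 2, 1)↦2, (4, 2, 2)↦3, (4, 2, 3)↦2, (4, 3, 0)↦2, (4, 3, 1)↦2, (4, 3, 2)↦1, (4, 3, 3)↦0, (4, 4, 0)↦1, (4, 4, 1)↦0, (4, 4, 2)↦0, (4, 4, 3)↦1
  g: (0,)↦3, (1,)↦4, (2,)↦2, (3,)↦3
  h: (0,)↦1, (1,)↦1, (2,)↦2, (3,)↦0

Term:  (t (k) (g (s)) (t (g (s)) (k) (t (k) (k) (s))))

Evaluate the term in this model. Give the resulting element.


  k = 1
  s = 0
  (g (s)) = g(0,) = 3
  s = 0
  (g (s)) = g(0,) = 3
  k = 1
  k = 1
  k = 1
  s = 0
  (t (k) (k) (s)) = t(1, 1, 0) = 1
  (t (g (s)) (k) (t (k) (k) (s))) = t(3, 1, 1) = 2
  (t (k) (g (s)) (t (g (s)) (k) (t (k) (k) (s)))) = t(1, 3, 2) = 3

value = 3
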